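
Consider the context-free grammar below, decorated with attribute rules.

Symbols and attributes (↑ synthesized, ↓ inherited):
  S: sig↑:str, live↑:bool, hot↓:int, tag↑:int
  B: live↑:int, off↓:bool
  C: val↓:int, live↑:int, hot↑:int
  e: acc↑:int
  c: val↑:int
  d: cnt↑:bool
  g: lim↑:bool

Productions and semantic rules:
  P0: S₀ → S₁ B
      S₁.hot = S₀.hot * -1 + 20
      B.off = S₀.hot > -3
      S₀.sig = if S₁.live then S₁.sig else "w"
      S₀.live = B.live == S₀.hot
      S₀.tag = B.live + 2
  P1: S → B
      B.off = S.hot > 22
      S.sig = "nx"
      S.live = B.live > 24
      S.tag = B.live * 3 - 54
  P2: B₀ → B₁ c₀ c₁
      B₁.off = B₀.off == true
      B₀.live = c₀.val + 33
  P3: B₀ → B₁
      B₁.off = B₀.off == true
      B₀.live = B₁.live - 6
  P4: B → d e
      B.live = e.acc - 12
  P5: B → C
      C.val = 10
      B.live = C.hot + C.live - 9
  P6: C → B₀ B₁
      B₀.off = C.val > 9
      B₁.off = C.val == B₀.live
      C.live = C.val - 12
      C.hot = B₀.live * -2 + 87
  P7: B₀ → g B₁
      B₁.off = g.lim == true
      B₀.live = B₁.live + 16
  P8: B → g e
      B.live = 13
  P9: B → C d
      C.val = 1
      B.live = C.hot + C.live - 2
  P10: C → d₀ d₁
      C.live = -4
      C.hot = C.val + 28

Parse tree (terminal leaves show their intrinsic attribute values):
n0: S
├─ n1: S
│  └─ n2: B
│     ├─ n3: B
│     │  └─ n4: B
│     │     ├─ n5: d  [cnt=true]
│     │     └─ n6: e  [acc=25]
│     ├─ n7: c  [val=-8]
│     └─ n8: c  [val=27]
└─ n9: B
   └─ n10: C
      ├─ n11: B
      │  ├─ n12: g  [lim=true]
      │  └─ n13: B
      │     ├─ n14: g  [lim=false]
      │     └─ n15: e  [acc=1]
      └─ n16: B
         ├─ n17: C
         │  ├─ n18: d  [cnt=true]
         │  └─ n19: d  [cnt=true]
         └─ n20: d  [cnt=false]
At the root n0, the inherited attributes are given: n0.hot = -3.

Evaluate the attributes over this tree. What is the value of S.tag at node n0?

20

1. n0.hot = -3  [given at root]
2. n1.hot = 23  [S₀.hot * -1 + 20]
3. n2.off = true  [S.hot > 22]
4. n3.off = true  [B₀.off == true]
5. n4.off = true  [B₀.off == true]
6. n5.cnt = true  [terminal]
7. n6.acc = 25  [terminal]
8. n4.live = 13  [e.acc - 12]
9. n3.live = 7  [B₁.live - 6]
10. n7.val = -8  [terminal]
11. n8.val = 27  [terminal]
12. n2.live = 25  [c₀.val + 33]
13. n1.sig = "nx"  ["nx"]
14. n1.live = true  [B.live > 24]
15. n1.tag = 21  [B.live * 3 - 54]
16. n9.off = false  [S₀.hot > -3]
17. n10.val = 10  [10]
18. n11.off = true  [C.val > 9]
19. n12.lim = true  [terminal]
20. n13.off = true  [g.lim == true]
21. n14.lim = false  [terminal]
22. n15.acc = 1  [terminal]
23. n13.live = 13  [13]
24. n11.live = 29  [B₁.live + 16]
25. n16.off = false  [C.val == B₀.live]
26. n17.val = 1  [1]
27. n18.cnt = true  [terminal]
28. n19.cnt = true  [terminal]
29. n17.live = -4  [-4]
30. n17.hot = 29  [C.val + 28]
31. n20.cnt = false  [terminal]
32. n16.live = 23  [C.hot + C.live - 2]
33. n10.live = -2  [C.val - 12]
34. n10.hot = 29  [B₀.live * -2 + 87]
35. n9.live = 18  [C.hot + C.live - 9]
36. n0.sig = "nx"  [if S₁.live then S₁.sig else "w"]
37. n0.live = false  [B.live == S₀.hot]
38. n0.tag = 20  [B.live + 2]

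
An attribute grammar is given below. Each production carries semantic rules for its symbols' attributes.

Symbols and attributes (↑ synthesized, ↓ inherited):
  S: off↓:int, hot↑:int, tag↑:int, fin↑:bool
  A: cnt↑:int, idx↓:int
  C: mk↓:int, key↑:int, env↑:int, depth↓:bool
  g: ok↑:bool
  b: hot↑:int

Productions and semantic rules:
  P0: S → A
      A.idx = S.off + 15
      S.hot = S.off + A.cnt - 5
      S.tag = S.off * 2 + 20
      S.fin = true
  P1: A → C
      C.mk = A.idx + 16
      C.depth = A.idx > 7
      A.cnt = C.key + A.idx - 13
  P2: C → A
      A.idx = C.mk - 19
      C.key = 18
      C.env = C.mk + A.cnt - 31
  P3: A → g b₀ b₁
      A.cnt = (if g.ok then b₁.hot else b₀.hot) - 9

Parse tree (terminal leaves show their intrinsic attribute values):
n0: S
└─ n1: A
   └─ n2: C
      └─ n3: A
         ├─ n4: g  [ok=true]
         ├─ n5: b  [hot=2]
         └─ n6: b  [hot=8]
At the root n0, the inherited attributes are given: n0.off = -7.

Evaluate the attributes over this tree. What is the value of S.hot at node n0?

1

1. n0.off = -7  [given at root]
2. n1.idx = 8  [S.off + 15]
3. n2.mk = 24  [A.idx + 16]
4. n2.depth = true  [A.idx > 7]
5. n3.idx = 5  [C.mk - 19]
6. n4.ok = true  [terminal]
7. n5.hot = 2  [terminal]
8. n6.hot = 8  [terminal]
9. n3.cnt = -1  [(if g.ok then b₁.hot else b₀.hot) - 9]
10. n2.key = 18  [18]
11. n2.env = -8  [C.mk + A.cnt - 31]
12. n1.cnt = 13  [C.key + A.idx - 13]
13. n0.hot = 1  [S.off + A.cnt - 5]
14. n0.tag = 6  [S.off * 2 + 20]
15. n0.fin = true  [true]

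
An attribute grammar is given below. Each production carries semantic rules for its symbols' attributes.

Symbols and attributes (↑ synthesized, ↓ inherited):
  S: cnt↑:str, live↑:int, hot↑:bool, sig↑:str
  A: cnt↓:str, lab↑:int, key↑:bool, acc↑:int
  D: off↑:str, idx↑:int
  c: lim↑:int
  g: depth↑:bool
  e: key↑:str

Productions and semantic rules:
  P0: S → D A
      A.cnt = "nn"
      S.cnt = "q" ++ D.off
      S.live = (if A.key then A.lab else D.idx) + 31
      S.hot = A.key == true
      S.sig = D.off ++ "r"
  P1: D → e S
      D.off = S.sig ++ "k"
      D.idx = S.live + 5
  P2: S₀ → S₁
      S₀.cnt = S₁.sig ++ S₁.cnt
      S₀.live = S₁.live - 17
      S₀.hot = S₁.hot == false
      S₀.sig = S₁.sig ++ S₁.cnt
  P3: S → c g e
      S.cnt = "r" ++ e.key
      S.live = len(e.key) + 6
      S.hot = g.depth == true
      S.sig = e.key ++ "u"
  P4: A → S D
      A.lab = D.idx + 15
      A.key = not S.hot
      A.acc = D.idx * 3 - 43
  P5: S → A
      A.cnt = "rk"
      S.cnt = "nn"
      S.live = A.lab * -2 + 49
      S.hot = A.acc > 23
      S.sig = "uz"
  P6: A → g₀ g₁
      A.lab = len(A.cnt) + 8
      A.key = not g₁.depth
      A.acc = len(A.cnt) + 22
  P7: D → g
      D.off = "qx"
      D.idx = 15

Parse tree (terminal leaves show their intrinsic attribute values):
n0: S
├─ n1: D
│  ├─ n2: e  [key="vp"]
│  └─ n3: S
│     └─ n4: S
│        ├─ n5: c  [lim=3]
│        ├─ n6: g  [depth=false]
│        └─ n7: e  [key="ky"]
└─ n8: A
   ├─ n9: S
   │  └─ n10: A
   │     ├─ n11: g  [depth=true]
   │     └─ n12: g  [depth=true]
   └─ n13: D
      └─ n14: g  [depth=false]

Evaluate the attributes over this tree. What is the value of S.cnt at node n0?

"qkyurkyk"

1. n2.key = "vp"  [terminal]
2. n5.lim = 3  [terminal]
3. n6.depth = false  [terminal]
4. n7.key = "ky"  [terminal]
5. n4.cnt = "rky"  ["r" ++ e.key]
6. n4.live = 8  [len(e.key) + 6]
7. n4.hot = false  [g.depth == true]
8. n4.sig = "kyu"  [e.key ++ "u"]
9. n3.cnt = "kyurky"  [S₁.sig ++ S₁.cnt]
10. n3.live = -9  [S₁.live - 17]
11. n3.hot = true  [S₁.hot == false]
12. n3.sig = "kyurky"  [S₁.sig ++ S₁.cnt]
13. n1.off = "kyurkyk"  [S.sig ++ "k"]
14. n1.idx = -4  [S.live + 5]
15. n8.cnt = "nn"  ["nn"]
16. n10.cnt = "rk"  ["rk"]
17. n11.depth = true  [terminal]
18. n12.depth = true  [terminal]
19. n10.lab = 10  [len(A.cnt) + 8]
20. n10.key = false  [not g₁.depth]
21. n10.acc = 24  [len(A.cnt) + 22]
22. n9.cnt = "nn"  ["nn"]
23. n9.live = 29  [A.lab * -2 + 49]
24. n9.hot = true  [A.acc > 23]
25. n9.sig = "uz"  ["uz"]
26. n14.depth = false  [terminal]
27. n13.off = "qx"  ["qx"]
28. n13.idx = 15  [15]
29. n8.lab = 30  [D.idx + 15]
30. n8.key = false  [not S.hot]
31. n8.acc = 2  [D.idx * 3 - 43]
32. n0.cnt = "qkyurkyk"  ["q" ++ D.off]
33. n0.live = 27  [(if A.key then A.lab else D.idx) + 31]
34. n0.hot = false  [A.key == true]
35. n0.sig = "kyurkykr"  [D.off ++ "r"]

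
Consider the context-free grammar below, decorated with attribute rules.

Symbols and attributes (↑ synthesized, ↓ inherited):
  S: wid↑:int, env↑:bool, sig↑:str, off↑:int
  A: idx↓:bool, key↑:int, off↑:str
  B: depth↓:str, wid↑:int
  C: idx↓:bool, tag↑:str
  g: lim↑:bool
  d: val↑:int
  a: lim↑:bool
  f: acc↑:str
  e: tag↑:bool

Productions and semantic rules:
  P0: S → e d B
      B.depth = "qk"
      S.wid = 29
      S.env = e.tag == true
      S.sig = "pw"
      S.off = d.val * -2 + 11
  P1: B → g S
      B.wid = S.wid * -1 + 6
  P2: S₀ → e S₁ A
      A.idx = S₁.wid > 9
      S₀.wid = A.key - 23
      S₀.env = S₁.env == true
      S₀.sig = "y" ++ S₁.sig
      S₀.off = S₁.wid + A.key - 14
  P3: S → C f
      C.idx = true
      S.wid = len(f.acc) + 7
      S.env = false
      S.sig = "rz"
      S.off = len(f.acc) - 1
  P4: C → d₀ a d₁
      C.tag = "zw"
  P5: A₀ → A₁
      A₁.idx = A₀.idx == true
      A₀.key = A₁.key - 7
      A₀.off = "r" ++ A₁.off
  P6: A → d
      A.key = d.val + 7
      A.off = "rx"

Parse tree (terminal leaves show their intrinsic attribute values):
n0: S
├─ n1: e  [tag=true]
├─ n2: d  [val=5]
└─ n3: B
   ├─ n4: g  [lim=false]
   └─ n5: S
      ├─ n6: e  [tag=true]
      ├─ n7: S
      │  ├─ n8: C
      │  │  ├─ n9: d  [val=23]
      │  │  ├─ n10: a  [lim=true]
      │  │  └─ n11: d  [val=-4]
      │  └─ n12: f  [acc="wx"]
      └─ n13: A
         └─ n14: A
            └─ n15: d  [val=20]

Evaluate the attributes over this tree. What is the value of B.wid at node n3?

9

1. n1.tag = true  [terminal]
2. n2.val = 5  [terminal]
3. n3.depth = "qk"  ["qk"]
4. n4.lim = false  [terminal]
5. n6.tag = true  [terminal]
6. n8.idx = true  [true]
7. n9.val = 23  [terminal]
8. n10.lim = true  [terminal]
9. n11.val = -4  [terminal]
10. n8.tag = "zw"  ["zw"]
11. n12.acc = "wx"  [terminal]
12. n7.wid = 9  [len(f.acc) + 7]
13. n7.env = false  [false]
14. n7.sig = "rz"  ["rz"]
15. n7.off = 1  [len(f.acc) - 1]
16. n13.idx = false  [S₁.wid > 9]
17. n14.idx = false  [A₀.idx == true]
18. n15.val = 20  [terminal]
19. n14.key = 27  [d.val + 7]
20. n14.off = "rx"  ["rx"]
21. n13.key = 20  [A₁.key - 7]
22. n13.off = "rrx"  ["r" ++ A₁.off]
23. n5.wid = -3  [A.key - 23]
24. n5.env = false  [S₁.env == true]
25. n5.sig = "yrz"  ["y" ++ S₁.sig]
26. n5.off = 15  [S₁.wid + A.key - 14]
27. n3.wid = 9  [S.wid * -1 + 6]
28. n0.wid = 29  [29]
29. n0.env = true  [e.tag == true]
30. n0.sig = "pw"  ["pw"]
31. n0.off = 1  [d.val * -2 + 11]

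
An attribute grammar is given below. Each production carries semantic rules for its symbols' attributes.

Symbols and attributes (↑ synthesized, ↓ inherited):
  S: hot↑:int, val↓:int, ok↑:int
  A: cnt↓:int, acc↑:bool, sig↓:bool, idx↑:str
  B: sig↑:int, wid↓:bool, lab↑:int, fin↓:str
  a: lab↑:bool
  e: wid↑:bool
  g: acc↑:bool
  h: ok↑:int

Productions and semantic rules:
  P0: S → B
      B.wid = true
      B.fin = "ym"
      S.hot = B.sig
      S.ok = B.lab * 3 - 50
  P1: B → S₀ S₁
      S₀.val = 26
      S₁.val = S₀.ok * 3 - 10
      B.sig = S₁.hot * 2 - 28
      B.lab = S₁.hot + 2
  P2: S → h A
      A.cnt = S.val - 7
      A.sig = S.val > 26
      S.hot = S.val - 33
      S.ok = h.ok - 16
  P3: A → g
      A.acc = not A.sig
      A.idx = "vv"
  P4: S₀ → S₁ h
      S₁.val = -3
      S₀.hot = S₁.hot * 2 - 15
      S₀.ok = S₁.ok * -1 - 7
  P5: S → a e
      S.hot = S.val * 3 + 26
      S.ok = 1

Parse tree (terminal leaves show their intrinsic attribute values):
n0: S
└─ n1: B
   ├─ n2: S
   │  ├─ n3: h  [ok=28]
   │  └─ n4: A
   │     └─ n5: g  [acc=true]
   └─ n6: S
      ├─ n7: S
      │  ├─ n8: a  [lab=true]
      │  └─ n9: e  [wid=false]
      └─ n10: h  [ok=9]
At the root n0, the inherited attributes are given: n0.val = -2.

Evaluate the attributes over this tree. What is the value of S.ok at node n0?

13

1. n0.val = -2  [given at root]
2. n1.wid = true  [true]
3. n1.fin = "ym"  ["ym"]
4. n2.val = 26  [26]
5. n3.ok = 28  [terminal]
6. n4.cnt = 19  [S.val - 7]
7. n4.sig = false  [S.val > 26]
8. n5.acc = true  [terminal]
9. n4.acc = true  [not A.sig]
10. n4.idx = "vv"  ["vv"]
11. n2.hot = -7  [S.val - 33]
12. n2.ok = 12  [h.ok - 16]
13. n6.val = 26  [S₀.ok * 3 - 10]
14. n7.val = -3  [-3]
15. n8.lab = true  [terminal]
16. n9.wid = false  [terminal]
17. n7.hot = 17  [S.val * 3 + 26]
18. n7.ok = 1  [1]
19. n10.ok = 9  [terminal]
20. n6.hot = 19  [S₁.hot * 2 - 15]
21. n6.ok = -8  [S₁.ok * -1 - 7]
22. n1.sig = 10  [S₁.hot * 2 - 28]
23. n1.lab = 21  [S₁.hot + 2]
24. n0.hot = 10  [B.sig]
25. n0.ok = 13  [B.lab * 3 - 50]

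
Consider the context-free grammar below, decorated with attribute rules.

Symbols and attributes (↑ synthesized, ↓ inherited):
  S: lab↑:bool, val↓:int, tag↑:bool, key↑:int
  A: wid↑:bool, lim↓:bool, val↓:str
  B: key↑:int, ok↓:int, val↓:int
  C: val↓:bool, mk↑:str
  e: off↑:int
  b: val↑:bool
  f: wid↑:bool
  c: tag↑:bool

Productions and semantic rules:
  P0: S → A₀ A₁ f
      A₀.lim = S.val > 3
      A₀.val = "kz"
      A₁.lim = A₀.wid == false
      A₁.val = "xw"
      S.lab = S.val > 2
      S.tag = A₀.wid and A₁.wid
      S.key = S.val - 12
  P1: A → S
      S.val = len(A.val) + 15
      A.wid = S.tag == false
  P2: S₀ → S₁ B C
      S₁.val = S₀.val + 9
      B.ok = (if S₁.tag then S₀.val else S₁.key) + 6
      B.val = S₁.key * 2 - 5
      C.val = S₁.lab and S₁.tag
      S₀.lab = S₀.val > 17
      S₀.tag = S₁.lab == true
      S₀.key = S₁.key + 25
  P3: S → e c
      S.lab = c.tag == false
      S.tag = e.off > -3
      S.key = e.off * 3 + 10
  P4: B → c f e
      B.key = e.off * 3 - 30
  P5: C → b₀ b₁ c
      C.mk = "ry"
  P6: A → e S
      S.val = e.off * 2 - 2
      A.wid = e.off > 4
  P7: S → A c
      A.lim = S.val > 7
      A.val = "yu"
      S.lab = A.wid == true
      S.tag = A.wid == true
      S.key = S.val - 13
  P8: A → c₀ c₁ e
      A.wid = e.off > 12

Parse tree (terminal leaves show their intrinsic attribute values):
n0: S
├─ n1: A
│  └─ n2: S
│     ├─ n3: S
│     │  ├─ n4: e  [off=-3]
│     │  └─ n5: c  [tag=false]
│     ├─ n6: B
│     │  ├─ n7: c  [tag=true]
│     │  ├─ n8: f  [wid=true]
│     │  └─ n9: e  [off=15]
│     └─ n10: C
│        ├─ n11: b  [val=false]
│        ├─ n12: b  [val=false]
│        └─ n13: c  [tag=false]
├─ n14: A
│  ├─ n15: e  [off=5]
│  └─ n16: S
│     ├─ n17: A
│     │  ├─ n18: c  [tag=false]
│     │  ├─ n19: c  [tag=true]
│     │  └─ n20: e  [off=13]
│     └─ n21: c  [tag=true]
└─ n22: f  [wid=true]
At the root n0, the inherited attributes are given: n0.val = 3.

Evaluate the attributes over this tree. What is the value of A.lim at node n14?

true

1. n0.val = 3  [given at root]
2. n1.lim = false  [S.val > 3]
3. n1.val = "kz"  ["kz"]
4. n2.val = 17  [len(A.val) + 15]
5. n3.val = 26  [S₀.val + 9]
6. n4.off = -3  [terminal]
7. n5.tag = false  [terminal]
8. n3.lab = true  [c.tag == false]
9. n3.tag = false  [e.off > -3]
10. n3.key = 1  [e.off * 3 + 10]
11. n6.ok = 7  [(if S₁.tag then S₀.val else S₁.key) + 6]
12. n6.val = -3  [S₁.key * 2 - 5]
13. n7.tag = true  [terminal]
14. n8.wid = true  [terminal]
15. n9.off = 15  [terminal]
16. n6.key = 15  [e.off * 3 - 30]
17. n10.val = false  [S₁.lab and S₁.tag]
18. n11.val = false  [terminal]
19. n12.val = false  [terminal]
20. n13.tag = false  [terminal]
21. n10.mk = "ry"  ["ry"]
22. n2.lab = false  [S₀.val > 17]
23. n2.tag = true  [S₁.lab == true]
24. n2.key = 26  [S₁.key + 25]
25. n1.wid = false  [S.tag == false]
26. n14.lim = true  [A₀.wid == false]
27. n14.val = "xw"  ["xw"]
28. n15.off = 5  [terminal]
29. n16.val = 8  [e.off * 2 - 2]
30. n17.lim = true  [S.val > 7]
31. n17.val = "yu"  ["yu"]
32. n18.tag = false  [terminal]
33. n19.tag = true  [terminal]
34. n20.off = 13  [terminal]
35. n17.wid = true  [e.off > 12]
36. n21.tag = true  [terminal]
37. n16.lab = true  [A.wid == true]
38. n16.tag = true  [A.wid == true]
39. n16.key = -5  [S.val - 13]
40. n14.wid = true  [e.off > 4]
41. n22.wid = true  [terminal]
42. n0.lab = true  [S.val > 2]
43. n0.tag = false  [A₀.wid and A₁.wid]
44. n0.key = -9  [S.val - 12]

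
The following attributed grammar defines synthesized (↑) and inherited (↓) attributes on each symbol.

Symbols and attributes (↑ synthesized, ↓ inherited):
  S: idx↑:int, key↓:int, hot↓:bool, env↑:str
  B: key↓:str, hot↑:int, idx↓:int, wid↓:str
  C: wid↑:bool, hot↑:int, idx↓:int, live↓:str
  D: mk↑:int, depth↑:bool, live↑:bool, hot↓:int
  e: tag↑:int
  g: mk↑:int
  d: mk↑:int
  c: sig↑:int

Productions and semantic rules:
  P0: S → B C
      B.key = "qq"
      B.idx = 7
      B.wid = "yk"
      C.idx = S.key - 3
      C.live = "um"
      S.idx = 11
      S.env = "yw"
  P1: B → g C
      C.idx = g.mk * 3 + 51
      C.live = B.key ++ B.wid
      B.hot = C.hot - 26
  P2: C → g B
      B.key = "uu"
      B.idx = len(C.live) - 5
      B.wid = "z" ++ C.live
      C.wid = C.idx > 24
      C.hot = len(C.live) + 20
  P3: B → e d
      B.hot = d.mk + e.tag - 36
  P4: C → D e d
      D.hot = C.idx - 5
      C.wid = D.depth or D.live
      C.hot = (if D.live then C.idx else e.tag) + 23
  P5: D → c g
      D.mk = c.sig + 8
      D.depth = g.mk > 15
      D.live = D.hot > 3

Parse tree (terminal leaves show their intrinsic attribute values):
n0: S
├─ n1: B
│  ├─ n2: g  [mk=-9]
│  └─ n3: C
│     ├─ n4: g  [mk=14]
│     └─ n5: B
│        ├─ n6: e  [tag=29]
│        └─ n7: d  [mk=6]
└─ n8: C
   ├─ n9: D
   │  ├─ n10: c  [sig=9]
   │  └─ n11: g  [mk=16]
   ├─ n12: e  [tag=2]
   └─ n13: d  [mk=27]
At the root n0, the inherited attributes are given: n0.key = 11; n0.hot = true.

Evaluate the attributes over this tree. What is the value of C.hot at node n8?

1. n0.key = 11  [given at root]
2. n0.hot = true  [given at root]
3. n1.key = "qq"  ["qq"]
4. n1.idx = 7  [7]
5. n1.wid = "yk"  ["yk"]
6. n2.mk = -9  [terminal]
7. n3.idx = 24  [g.mk * 3 + 51]
8. n3.live = "qqyk"  [B.key ++ B.wid]
9. n4.mk = 14  [terminal]
10. n5.key = "uu"  ["uu"]
11. n5.idx = -1  [len(C.live) - 5]
12. n5.wid = "zqqyk"  ["z" ++ C.live]
13. n6.tag = 29  [terminal]
14. n7.mk = 6  [terminal]
15. n5.hot = -1  [d.mk + e.tag - 36]
16. n3.wid = false  [C.idx > 24]
17. n3.hot = 24  [len(C.live) + 20]
18. n1.hot = -2  [C.hot - 26]
19. n8.idx = 8  [S.key - 3]
20. n8.live = "um"  ["um"]
21. n9.hot = 3  [C.idx - 5]
22. n10.sig = 9  [terminal]
23. n11.mk = 16  [terminal]
24. n9.mk = 17  [c.sig + 8]
25. n9.depth = true  [g.mk > 15]
26. n9.live = false  [D.hot > 3]
27. n12.tag = 2  [terminal]
28. n13.mk = 27  [terminal]
29. n8.wid = true  [D.depth or D.live]
30. n8.hot = 25  [(if D.live then C.idx else e.tag) + 23]
31. n0.idx = 11  [11]
32. n0.env = "yw"  ["yw"]

25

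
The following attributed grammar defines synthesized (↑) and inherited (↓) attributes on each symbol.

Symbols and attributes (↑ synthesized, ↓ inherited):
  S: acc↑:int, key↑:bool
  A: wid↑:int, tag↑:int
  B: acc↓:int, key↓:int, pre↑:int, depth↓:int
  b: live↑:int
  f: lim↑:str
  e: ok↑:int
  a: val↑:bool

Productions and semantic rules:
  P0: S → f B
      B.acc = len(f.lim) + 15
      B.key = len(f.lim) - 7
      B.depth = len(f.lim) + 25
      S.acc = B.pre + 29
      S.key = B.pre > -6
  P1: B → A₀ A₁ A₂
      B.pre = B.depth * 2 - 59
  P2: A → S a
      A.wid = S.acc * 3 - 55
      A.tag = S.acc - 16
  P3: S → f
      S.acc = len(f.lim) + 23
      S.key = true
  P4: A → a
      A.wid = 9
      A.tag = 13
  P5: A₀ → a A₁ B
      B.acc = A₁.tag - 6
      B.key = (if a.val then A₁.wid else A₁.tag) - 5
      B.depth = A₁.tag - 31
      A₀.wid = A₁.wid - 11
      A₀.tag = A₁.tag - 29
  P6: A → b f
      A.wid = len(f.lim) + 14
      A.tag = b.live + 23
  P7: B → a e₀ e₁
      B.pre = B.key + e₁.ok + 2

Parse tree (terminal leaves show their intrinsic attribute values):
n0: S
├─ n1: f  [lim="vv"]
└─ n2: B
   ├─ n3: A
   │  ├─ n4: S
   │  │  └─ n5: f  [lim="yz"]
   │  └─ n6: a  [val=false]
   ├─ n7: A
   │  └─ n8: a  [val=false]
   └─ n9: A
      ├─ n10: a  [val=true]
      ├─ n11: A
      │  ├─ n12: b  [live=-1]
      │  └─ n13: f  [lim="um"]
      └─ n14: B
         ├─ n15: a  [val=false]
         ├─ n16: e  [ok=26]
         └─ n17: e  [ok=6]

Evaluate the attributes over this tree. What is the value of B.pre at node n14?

1. n1.lim = "vv"  [terminal]
2. n2.acc = 17  [len(f.lim) + 15]
3. n2.key = -5  [len(f.lim) - 7]
4. n2.depth = 27  [len(f.lim) + 25]
5. n5.lim = "yz"  [terminal]
6. n4.acc = 25  [len(f.lim) + 23]
7. n4.key = true  [true]
8. n6.val = false  [terminal]
9. n3.wid = 20  [S.acc * 3 - 55]
10. n3.tag = 9  [S.acc - 16]
11. n8.val = false  [terminal]
12. n7.wid = 9  [9]
13. n7.tag = 13  [13]
14. n10.val = true  [terminal]
15. n12.live = -1  [terminal]
16. n13.lim = "um"  [terminal]
17. n11.wid = 16  [len(f.lim) + 14]
18. n11.tag = 22  [b.live + 23]
19. n14.acc = 16  [A₁.tag - 6]
20. n14.key = 11  [(if a.val then A₁.wid else A₁.tag) - 5]
21. n14.depth = -9  [A₁.tag - 31]
22. n15.val = false  [terminal]
23. n16.ok = 26  [terminal]
24. n17.ok = 6  [terminal]
25. n14.pre = 19  [B.key + e₁.ok + 2]
26. n9.wid = 5  [A₁.wid - 11]
27. n9.tag = -7  [A₁.tag - 29]
28. n2.pre = -5  [B.depth * 2 - 59]
29. n0.acc = 24  [B.pre + 29]
30. n0.key = true  [B.pre > -6]

19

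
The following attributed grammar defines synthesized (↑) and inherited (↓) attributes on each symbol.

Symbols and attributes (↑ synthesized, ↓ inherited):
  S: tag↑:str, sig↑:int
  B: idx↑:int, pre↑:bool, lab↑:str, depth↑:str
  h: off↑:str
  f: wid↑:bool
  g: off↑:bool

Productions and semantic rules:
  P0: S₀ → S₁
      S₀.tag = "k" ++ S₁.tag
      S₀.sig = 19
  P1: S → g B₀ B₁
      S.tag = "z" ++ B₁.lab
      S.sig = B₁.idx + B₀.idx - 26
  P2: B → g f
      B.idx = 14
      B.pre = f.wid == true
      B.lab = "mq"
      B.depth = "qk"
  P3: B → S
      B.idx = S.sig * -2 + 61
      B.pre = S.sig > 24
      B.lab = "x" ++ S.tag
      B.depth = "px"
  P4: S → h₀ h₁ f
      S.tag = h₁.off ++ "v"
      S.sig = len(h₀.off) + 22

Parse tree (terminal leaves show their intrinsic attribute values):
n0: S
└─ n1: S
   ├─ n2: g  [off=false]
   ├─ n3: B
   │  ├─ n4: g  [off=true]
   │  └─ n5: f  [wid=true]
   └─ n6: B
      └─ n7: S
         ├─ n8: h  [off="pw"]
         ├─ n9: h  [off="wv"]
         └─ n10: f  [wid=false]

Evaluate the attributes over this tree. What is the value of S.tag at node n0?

1. n2.off = false  [terminal]
2. n4.off = true  [terminal]
3. n5.wid = true  [terminal]
4. n3.idx = 14  [14]
5. n3.pre = true  [f.wid == true]
6. n3.lab = "mq"  ["mq"]
7. n3.depth = "qk"  ["qk"]
8. n8.off = "pw"  [terminal]
9. n9.off = "wv"  [terminal]
10. n10.wid = false  [terminal]
11. n7.tag = "wvv"  [h₁.off ++ "v"]
12. n7.sig = 24  [len(h₀.off) + 22]
13. n6.idx = 13  [S.sig * -2 + 61]
14. n6.pre = false  [S.sig > 24]
15. n6.lab = "xwvv"  ["x" ++ S.tag]
16. n6.depth = "px"  ["px"]
17. n1.tag = "zxwvv"  ["z" ++ B₁.lab]
18. n1.sig = 1  [B₁.idx + B₀.idx - 26]
19. n0.tag = "kzxwvv"  ["k" ++ S₁.tag]
20. n0.sig = 19  [19]

"kzxwvv"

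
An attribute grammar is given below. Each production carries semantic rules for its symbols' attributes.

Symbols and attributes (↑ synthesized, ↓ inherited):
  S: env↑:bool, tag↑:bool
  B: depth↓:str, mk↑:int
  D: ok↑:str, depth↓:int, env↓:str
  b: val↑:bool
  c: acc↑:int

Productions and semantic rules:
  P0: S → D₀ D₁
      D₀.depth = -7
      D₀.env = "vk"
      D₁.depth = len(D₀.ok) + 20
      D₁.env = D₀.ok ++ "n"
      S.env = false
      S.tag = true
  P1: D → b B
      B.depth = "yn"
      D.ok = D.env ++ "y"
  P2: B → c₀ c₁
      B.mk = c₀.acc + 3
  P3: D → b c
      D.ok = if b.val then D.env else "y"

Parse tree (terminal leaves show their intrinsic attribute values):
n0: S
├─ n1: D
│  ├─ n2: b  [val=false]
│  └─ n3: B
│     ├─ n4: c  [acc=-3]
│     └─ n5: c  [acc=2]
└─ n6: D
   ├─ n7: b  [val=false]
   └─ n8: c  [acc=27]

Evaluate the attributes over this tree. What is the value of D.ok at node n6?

"y"

1. n1.depth = -7  [-7]
2. n1.env = "vk"  ["vk"]
3. n2.val = false  [terminal]
4. n3.depth = "yn"  ["yn"]
5. n4.acc = -3  [terminal]
6. n5.acc = 2  [terminal]
7. n3.mk = 0  [c₀.acc + 3]
8. n1.ok = "vky"  [D.env ++ "y"]
9. n6.depth = 23  [len(D₀.ok) + 20]
10. n6.env = "vkyn"  [D₀.ok ++ "n"]
11. n7.val = false  [terminal]
12. n8.acc = 27  [terminal]
13. n6.ok = "y"  [if b.val then D.env else "y"]
14. n0.env = false  [false]
15. n0.tag = true  [true]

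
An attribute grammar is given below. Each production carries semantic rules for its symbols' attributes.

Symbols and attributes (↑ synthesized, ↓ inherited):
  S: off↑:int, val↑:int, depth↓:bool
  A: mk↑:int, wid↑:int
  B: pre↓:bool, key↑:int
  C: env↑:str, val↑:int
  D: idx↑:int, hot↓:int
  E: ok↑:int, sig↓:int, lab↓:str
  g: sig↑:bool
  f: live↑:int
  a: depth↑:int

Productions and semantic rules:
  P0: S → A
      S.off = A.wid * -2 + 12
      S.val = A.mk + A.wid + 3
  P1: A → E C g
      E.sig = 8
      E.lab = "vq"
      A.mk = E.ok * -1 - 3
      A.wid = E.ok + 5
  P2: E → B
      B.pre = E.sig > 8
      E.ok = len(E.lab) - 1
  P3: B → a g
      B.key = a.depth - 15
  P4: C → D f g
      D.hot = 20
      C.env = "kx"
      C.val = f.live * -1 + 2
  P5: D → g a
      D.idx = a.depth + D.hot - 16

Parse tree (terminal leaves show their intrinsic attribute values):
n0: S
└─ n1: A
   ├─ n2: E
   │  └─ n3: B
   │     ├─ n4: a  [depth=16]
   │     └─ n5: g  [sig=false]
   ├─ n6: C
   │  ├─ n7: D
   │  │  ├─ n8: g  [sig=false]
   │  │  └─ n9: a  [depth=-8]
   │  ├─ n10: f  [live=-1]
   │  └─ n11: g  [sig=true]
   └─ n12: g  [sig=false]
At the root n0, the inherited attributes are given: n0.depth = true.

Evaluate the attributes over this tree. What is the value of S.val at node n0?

5

1. n0.depth = true  [given at root]
2. n2.sig = 8  [8]
3. n2.lab = "vq"  ["vq"]
4. n3.pre = false  [E.sig > 8]
5. n4.depth = 16  [terminal]
6. n5.sig = false  [terminal]
7. n3.key = 1  [a.depth - 15]
8. n2.ok = 1  [len(E.lab) - 1]
9. n7.hot = 20  [20]
10. n8.sig = false  [terminal]
11. n9.depth = -8  [terminal]
12. n7.idx = -4  [a.depth + D.hot - 16]
13. n10.live = -1  [terminal]
14. n11.sig = true  [terminal]
15. n6.env = "kx"  ["kx"]
16. n6.val = 3  [f.live * -1 + 2]
17. n12.sig = false  [terminal]
18. n1.mk = -4  [E.ok * -1 - 3]
19. n1.wid = 6  [E.ok + 5]
20. n0.off = 0  [A.wid * -2 + 12]
21. n0.val = 5  [A.mk + A.wid + 3]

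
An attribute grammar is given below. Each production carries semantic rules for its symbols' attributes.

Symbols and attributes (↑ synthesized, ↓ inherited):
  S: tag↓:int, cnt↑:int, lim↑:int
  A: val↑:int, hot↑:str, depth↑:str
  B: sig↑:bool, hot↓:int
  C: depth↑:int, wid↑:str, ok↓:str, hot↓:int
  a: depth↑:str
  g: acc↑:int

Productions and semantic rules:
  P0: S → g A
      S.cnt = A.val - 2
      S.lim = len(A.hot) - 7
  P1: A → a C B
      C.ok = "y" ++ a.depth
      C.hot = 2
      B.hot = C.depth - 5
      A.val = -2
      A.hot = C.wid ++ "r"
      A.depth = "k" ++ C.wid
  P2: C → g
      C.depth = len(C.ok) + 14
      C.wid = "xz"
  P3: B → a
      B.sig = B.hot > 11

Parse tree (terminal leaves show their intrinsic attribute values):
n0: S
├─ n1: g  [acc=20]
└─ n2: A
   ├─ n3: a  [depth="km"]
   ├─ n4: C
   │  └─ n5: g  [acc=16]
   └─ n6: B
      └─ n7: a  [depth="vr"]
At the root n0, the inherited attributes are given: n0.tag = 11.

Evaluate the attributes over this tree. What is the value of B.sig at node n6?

true

1. n0.tag = 11  [given at root]
2. n1.acc = 20  [terminal]
3. n3.depth = "km"  [terminal]
4. n4.ok = "ykm"  ["y" ++ a.depth]
5. n4.hot = 2  [2]
6. n5.acc = 16  [terminal]
7. n4.depth = 17  [len(C.ok) + 14]
8. n4.wid = "xz"  ["xz"]
9. n6.hot = 12  [C.depth - 5]
10. n7.depth = "vr"  [terminal]
11. n6.sig = true  [B.hot > 11]
12. n2.val = -2  [-2]
13. n2.hot = "xzr"  [C.wid ++ "r"]
14. n2.depth = "kxz"  ["k" ++ C.wid]
15. n0.cnt = -4  [A.val - 2]
16. n0.lim = -4  [len(A.hot) - 7]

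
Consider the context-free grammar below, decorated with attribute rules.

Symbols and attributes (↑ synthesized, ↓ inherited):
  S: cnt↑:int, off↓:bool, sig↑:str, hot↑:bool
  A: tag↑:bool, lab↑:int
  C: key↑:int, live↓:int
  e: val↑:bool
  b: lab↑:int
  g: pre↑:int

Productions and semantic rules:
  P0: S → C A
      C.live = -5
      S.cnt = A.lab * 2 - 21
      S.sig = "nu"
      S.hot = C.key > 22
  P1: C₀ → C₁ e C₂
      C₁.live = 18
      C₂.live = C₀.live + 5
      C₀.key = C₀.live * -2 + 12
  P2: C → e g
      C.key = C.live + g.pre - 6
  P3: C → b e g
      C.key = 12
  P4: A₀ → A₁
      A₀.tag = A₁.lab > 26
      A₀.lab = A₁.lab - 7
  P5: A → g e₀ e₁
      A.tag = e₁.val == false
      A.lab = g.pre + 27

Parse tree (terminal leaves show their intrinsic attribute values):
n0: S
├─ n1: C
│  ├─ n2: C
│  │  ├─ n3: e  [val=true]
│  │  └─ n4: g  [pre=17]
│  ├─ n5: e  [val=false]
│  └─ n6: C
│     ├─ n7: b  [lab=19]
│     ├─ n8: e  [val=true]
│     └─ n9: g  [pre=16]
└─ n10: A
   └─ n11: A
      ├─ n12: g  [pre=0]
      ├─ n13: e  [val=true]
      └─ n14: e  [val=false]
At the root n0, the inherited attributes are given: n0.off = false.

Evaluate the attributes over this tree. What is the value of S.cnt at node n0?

1. n0.off = false  [given at root]
2. n1.live = -5  [-5]
3. n2.live = 18  [18]
4. n3.val = true  [terminal]
5. n4.pre = 17  [terminal]
6. n2.key = 29  [C.live + g.pre - 6]
7. n5.val = false  [terminal]
8. n6.live = 0  [C₀.live + 5]
9. n7.lab = 19  [terminal]
10. n8.val = true  [terminal]
11. n9.pre = 16  [terminal]
12. n6.key = 12  [12]
13. n1.key = 22  [C₀.live * -2 + 12]
14. n12.pre = 0  [terminal]
15. n13.val = true  [terminal]
16. n14.val = false  [terminal]
17. n11.tag = true  [e₁.val == false]
18. n11.lab = 27  [g.pre + 27]
19. n10.tag = true  [A₁.lab > 26]
20. n10.lab = 20  [A₁.lab - 7]
21. n0.cnt = 19  [A.lab * 2 - 21]
22. n0.sig = "nu"  ["nu"]
23. n0.hot = false  [C.key > 22]

19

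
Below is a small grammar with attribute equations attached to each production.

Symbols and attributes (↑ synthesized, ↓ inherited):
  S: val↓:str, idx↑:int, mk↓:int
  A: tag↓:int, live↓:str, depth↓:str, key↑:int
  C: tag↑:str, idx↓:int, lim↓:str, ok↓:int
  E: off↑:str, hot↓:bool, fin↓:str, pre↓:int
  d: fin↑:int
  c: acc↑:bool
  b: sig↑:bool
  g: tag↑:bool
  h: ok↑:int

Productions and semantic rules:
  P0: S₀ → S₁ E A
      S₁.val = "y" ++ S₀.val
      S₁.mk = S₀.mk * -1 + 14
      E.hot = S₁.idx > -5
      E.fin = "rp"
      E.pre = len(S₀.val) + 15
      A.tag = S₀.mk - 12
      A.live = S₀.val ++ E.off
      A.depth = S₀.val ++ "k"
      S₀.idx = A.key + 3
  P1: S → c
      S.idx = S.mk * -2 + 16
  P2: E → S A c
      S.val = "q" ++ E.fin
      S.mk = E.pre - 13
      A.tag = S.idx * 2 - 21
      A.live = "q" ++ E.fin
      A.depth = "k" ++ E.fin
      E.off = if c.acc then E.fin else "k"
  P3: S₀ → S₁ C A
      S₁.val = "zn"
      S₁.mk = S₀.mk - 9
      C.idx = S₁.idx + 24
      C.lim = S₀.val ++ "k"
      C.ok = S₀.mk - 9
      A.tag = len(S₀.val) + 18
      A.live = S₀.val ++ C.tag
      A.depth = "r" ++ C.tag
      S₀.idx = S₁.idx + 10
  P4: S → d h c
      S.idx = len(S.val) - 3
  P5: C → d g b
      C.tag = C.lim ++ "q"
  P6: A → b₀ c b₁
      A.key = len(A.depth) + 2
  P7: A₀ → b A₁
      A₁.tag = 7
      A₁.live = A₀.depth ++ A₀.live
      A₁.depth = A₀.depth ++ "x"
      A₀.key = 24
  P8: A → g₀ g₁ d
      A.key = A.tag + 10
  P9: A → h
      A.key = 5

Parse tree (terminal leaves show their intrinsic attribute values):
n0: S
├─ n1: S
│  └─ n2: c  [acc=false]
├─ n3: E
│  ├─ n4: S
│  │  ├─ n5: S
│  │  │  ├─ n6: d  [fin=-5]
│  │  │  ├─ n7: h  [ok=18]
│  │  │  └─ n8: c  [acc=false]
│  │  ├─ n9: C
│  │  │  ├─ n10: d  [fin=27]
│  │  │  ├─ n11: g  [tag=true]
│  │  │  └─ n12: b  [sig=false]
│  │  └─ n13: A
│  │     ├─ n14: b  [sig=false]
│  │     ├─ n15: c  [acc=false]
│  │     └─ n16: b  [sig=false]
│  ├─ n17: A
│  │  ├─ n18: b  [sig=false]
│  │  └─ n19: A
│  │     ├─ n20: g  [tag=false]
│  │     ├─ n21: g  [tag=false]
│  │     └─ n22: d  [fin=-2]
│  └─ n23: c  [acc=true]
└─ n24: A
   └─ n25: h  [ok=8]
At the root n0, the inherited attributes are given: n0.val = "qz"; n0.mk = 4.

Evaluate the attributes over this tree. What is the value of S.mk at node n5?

1. n0.val = "qz"  [given at root]
2. n0.mk = 4  [given at root]
3. n1.val = "yqz"  ["y" ++ S₀.val]
4. n1.mk = 10  [S₀.mk * -1 + 14]
5. n2.acc = false  [terminal]
6. n1.idx = -4  [S.mk * -2 + 16]
7. n3.hot = true  [S₁.idx > -5]
8. n3.fin = "rp"  ["rp"]
9. n3.pre = 17  [len(S₀.val) + 15]
10. n4.val = "qrp"  ["q" ++ E.fin]
11. n4.mk = 4  [E.pre - 13]
12. n5.val = "zn"  ["zn"]
13. n5.mk = -5  [S₀.mk - 9]
14. n6.fin = -5  [terminal]
15. n7.ok = 18  [terminal]
16. n8.acc = false  [terminal]
17. n5.idx = -1  [len(S.val) - 3]
18. n9.idx = 23  [S₁.idx + 24]
19. n9.lim = "qrpk"  [S₀.val ++ "k"]
20. n9.ok = -5  [S₀.mk - 9]
21. n10.fin = 27  [terminal]
22. n11.tag = true  [terminal]
23. n12.sig = false  [terminal]
24. n9.tag = "qrpkq"  [C.lim ++ "q"]
25. n13.tag = 21  [len(S₀.val) + 18]
26. n13.live = "qrpqrpkq"  [S₀.val ++ C.tag]
27. n13.depth = "rqrpkq"  ["r" ++ C.tag]
28. n14.sig = false  [terminal]
29. n15.acc = false  [terminal]
30. n16.sig = false  [terminal]
31. n13.key = 8  [len(A.depth) + 2]
32. n4.idx = 9  [S₁.idx + 10]
33. n17.tag = -3  [S.idx * 2 - 21]
34. n17.live = "qrp"  ["q" ++ E.fin]
35. n17.depth = "krp"  ["k" ++ E.fin]
36. n18.sig = false  [terminal]
37. n19.tag = 7  [7]
38. n19.live = "krpqrp"  [A₀.depth ++ A₀.live]
39. n19.depth = "krpx"  [A₀.depth ++ "x"]
40. n20.tag = false  [terminal]
41. n21.tag = false  [terminal]
42. n22.fin = -2  [terminal]
43. n19.key = 17  [A.tag + 10]
44. n17.key = 24  [24]
45. n23.acc = true  [terminal]
46. n3.off = "rp"  [if c.acc then E.fin else "k"]
47. n24.tag = -8  [S₀.mk - 12]
48. n24.live = "qzrp"  [S₀.val ++ E.off]
49. n24.depth = "qzk"  [S₀.val ++ "k"]
50. n25.ok = 8  [terminal]
51. n24.key = 5  [5]
52. n0.idx = 8  [A.key + 3]

-5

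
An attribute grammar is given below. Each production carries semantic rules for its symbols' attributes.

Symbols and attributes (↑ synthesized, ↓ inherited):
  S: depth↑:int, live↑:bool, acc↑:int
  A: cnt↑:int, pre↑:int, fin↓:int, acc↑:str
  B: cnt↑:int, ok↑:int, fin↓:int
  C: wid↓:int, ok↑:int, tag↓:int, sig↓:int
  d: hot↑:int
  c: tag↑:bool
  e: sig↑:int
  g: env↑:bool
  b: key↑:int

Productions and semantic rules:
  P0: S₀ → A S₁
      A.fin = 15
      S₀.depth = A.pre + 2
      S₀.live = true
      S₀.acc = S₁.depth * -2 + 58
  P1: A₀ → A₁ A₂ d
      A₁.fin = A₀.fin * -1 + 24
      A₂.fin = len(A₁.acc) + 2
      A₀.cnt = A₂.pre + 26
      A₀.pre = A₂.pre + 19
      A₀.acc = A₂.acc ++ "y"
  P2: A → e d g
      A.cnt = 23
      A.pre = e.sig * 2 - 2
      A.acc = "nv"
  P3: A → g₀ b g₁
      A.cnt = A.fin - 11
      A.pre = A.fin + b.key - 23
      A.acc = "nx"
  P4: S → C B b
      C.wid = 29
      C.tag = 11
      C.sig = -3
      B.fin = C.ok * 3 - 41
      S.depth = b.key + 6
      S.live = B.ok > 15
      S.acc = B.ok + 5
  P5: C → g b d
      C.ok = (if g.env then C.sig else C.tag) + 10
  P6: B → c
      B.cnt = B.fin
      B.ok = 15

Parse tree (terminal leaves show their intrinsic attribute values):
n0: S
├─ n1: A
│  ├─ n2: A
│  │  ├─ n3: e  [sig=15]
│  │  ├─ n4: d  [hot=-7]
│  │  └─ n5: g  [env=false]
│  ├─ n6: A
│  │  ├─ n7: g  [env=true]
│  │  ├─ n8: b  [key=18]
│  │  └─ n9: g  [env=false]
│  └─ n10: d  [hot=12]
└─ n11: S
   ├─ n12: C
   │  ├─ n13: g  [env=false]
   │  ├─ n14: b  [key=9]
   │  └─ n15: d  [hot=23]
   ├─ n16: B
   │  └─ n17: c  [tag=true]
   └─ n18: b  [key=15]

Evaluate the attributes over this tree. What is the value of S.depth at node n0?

1. n1.fin = 15  [15]
2. n2.fin = 9  [A₀.fin * -1 + 24]
3. n3.sig = 15  [terminal]
4. n4.hot = -7  [terminal]
5. n5.env = false  [terminal]
6. n2.cnt = 23  [23]
7. n2.pre = 28  [e.sig * 2 - 2]
8. n2.acc = "nv"  ["nv"]
9. n6.fin = 4  [len(A₁.acc) + 2]
10. n7.env = true  [terminal]
11. n8.key = 18  [terminal]
12. n9.env = false  [terminal]
13. n6.cnt = -7  [A.fin - 11]
14. n6.pre = -1  [A.fin + b.key - 23]
15. n6.acc = "nx"  ["nx"]
16. n10.hot = 12  [terminal]
17. n1.cnt = 25  [A₂.pre + 26]
18. n1.pre = 18  [A₂.pre + 19]
19. n1.acc = "nxy"  [A₂.acc ++ "y"]
20. n12.wid = 29  [29]
21. n12.tag = 11  [11]
22. n12.sig = -3  [-3]
23. n13.env = false  [terminal]
24. n14.key = 9  [terminal]
25. n15.hot = 23  [terminal]
26. n12.ok = 21  [(if g.env then C.sig else C.tag) + 10]
27. n16.fin = 22  [C.ok * 3 - 41]
28. n17.tag = true  [terminal]
29. n16.cnt = 22  [B.fin]
30. n16.ok = 15  [15]
31. n18.key = 15  [terminal]
32. n11.depth = 21  [b.key + 6]
33. n11.live = false  [B.ok > 15]
34. n11.acc = 20  [B.ok + 5]
35. n0.depth = 20  [A.pre + 2]
36. n0.live = true  [true]
37. n0.acc = 16  [S₁.depth * -2 + 58]

20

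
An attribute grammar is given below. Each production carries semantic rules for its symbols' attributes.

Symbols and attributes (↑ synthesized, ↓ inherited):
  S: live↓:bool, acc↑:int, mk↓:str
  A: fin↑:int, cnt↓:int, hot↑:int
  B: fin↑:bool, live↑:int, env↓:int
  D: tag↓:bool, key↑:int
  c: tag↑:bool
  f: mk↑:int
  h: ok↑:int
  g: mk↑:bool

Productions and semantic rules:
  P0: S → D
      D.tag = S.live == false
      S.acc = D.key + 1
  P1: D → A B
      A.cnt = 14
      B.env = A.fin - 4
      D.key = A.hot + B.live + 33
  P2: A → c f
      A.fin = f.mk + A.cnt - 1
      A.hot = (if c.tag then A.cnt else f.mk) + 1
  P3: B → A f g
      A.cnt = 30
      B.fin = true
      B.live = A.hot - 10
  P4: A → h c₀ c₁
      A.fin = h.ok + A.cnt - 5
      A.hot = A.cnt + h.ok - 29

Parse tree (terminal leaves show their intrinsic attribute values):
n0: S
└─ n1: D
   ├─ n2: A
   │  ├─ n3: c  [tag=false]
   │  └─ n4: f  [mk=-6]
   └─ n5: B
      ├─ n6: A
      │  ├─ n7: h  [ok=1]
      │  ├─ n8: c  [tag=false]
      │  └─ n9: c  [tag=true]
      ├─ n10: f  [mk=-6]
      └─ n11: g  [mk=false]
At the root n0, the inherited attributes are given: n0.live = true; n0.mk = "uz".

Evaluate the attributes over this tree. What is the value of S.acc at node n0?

21

1. n0.live = true  [given at root]
2. n0.mk = "uz"  [given at root]
3. n1.tag = false  [S.live == false]
4. n2.cnt = 14  [14]
5. n3.tag = false  [terminal]
6. n4.mk = -6  [terminal]
7. n2.fin = 7  [f.mk + A.cnt - 1]
8. n2.hot = -5  [(if c.tag then A.cnt else f.mk) + 1]
9. n5.env = 3  [A.fin - 4]
10. n6.cnt = 30  [30]
11. n7.ok = 1  [terminal]
12. n8.tag = false  [terminal]
13. n9.tag = true  [terminal]
14. n6.fin = 26  [h.ok + A.cnt - 5]
15. n6.hot = 2  [A.cnt + h.ok - 29]
16. n10.mk = -6  [terminal]
17. n11.mk = false  [terminal]
18. n5.fin = true  [true]
19. n5.live = -8  [A.hot - 10]
20. n1.key = 20  [A.hot + B.live + 33]
21. n0.acc = 21  [D.key + 1]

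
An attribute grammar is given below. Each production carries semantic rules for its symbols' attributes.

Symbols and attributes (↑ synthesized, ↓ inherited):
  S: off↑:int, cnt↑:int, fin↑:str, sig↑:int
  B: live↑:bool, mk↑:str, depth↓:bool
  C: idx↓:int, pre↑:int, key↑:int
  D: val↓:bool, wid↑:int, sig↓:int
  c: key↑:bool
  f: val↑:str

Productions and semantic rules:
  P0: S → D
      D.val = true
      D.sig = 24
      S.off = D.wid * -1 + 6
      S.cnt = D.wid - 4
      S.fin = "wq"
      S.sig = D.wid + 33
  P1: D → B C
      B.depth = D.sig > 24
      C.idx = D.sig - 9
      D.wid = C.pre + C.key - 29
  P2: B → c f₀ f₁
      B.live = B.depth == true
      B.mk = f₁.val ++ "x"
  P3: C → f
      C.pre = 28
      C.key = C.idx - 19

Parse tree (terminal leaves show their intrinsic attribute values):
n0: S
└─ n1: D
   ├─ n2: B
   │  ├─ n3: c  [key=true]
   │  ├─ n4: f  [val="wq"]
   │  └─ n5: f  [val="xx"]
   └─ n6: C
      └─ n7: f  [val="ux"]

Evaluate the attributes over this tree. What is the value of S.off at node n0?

11

1. n1.val = true  [true]
2. n1.sig = 24  [24]
3. n2.depth = false  [D.sig > 24]
4. n3.key = true  [terminal]
5. n4.val = "wq"  [terminal]
6. n5.val = "xx"  [terminal]
7. n2.live = false  [B.depth == true]
8. n2.mk = "xxx"  [f₁.val ++ "x"]
9. n6.idx = 15  [D.sig - 9]
10. n7.val = "ux"  [terminal]
11. n6.pre = 28  [28]
12. n6.key = -4  [C.idx - 19]
13. n1.wid = -5  [C.pre + C.key - 29]
14. n0.off = 11  [D.wid * -1 + 6]
15. n0.cnt = -9  [D.wid - 4]
16. n0.fin = "wq"  ["wq"]
17. n0.sig = 28  [D.wid + 33]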